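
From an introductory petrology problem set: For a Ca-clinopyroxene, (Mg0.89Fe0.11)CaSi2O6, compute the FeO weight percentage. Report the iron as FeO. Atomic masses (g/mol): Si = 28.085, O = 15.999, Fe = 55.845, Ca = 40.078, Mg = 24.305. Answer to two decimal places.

3.59 wt%

Formula mass = 220.016 g/mol.
0.11 Fe → 0.1100 mol FeO per formula unit; M(FeO) = 71.844, so FeO mass = 7.903 g.
7.903/220.016 × 100 = 3.59 wt%.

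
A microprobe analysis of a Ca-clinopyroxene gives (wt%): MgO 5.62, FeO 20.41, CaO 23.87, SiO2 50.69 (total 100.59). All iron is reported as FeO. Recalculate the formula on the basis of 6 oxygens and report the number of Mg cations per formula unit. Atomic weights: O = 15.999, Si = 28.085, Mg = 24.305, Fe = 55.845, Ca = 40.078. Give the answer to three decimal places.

0.330 Mg apfu

MgO (M=40.304): mol = 0.13944; Mg = 0.13944, O = 0.13944.
FeO (M=71.844): mol = 0.28409; Fe = 0.28409, O = 0.28409.
CaO (M=56.077): mol = 0.42566; Ca = 0.42566, O = 0.42566.
SiO2 (M=60.083): mol = 0.84367; Si = 0.84367, O = 1.68734.
ΣO = 2.53653; factor = 6/ΣO = 2.36544.
Mg apfu = 0.13944 × 2.36544 = 0.330.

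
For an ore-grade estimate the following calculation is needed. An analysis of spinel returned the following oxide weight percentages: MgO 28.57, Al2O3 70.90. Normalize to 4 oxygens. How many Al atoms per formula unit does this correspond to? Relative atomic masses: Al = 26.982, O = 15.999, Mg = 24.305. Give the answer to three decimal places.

MgO (M=40.304): mol = 0.70886; Mg = 0.70886, O = 0.70886.
Al2O3 (M=101.961): mol = 0.69536; Al = 1.39072, O = 2.08608.
ΣO = 2.79494; factor = 4/ΣO = 1.43116.
Al apfu = 1.39072 × 1.43116 = 1.990.

1.990 Al apfu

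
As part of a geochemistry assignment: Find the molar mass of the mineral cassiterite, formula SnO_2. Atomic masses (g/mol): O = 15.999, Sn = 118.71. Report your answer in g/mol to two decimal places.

150.71 g/mol

M = 1(118.71) + 2(15.999)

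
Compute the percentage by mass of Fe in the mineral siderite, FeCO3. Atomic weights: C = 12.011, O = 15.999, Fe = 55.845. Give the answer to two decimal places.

Molar mass of FeCO3: 1·55.845 + 1·12.011 + 3·15.999 = 115.853 g/mol.
Mass of Fe per formula unit: 1 × 55.845 = 55.845 g.
Weight fraction Fe = 55.845 / 115.853 = 0.4820.

48.20 weight percent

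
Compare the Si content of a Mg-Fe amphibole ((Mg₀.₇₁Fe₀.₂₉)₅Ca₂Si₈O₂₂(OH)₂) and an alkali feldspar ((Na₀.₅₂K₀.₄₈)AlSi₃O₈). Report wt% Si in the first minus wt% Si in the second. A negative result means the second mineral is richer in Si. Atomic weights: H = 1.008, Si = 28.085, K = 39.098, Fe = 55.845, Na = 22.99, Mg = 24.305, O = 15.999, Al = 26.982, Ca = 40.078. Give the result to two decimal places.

Si in (Mg₀.₇₁Fe₀.₂₉)₅Ca₂Si₈O₂₂(OH)₂: molar mass 858.086 g/mol; 8×28.085 = 224.680 g → 26.18 wt%.
Si in (Na₀.₅₂K₀.₄₈)AlSi₃O₈: molar mass 269.951 g/mol; 3×28.085 = 84.255 g → 31.21 wt%.
Difference = 26.18 − 31.21 = -5.03 percentage points.

-5.03 percentage points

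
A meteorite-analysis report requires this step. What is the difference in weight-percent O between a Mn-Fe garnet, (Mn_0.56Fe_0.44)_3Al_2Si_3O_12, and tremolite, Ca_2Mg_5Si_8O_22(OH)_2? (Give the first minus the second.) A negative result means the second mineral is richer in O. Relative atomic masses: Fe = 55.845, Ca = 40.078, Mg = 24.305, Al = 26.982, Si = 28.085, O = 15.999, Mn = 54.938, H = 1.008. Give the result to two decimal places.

-8.58 percentage points

First mineral: 191.988 g O in 496.218 g formula = 38.69 wt% O.
Second mineral: 383.976 g O in 812.353 g formula = 47.27 wt% O.
38.69% − 47.27% gives a difference of -8.58 percentage points.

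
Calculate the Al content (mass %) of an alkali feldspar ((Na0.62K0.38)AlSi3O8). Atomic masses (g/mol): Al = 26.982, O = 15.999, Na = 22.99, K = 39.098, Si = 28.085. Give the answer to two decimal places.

Formula mass = 0.62*22.99 + 0.38*39.098 + 1*26.982 + 3*28.085 + 8*15.999 = 268.340 g/mol, of which 26.982 g is Al.
So Al makes up 26.982/268.340 = 0.1006 of the mass, i.e. 10.06%.

10.06 mass %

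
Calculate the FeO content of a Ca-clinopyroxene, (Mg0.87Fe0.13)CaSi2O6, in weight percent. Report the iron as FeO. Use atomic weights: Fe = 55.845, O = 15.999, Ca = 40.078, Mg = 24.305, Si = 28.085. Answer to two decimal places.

4.23 wt%

Molar mass of (Mg0.87Fe0.13)CaSi2O6 = 0.87×24.305 + 0.13×55.845 + 1×40.078 + 2×28.085 + 6×15.999 = 220.647 g/mol.
Each formula unit contains 0.13 Fe, equivalent to 0.13/1 = 0.1300 mol FeO.
M(FeO) = 1×55.845 + 1×15.999 = 71.844 g/mol.
Mass of FeO per formula unit = 0.1300 × 71.844 = 9.340 g.
FeO wt% = 9.340 / 220.647 × 100 = 4.23%.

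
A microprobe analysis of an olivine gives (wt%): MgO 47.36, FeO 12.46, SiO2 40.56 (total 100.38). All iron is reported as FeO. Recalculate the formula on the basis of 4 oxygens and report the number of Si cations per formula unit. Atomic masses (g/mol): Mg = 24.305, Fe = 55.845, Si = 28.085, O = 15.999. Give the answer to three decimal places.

1.001 Si apfu

MgO (M=40.304): mol = 1.17507; Mg = 1.17507, O = 1.17507.
FeO (M=71.844): mol = 0.17343; Fe = 0.17343, O = 0.17343.
SiO2 (M=60.083): mol = 0.67507; Si = 0.67507, O = 1.35014.
ΣO = 2.69864; factor = 4/ΣO = 1.48223.
Si apfu = 0.67507 × 1.48223 = 1.001.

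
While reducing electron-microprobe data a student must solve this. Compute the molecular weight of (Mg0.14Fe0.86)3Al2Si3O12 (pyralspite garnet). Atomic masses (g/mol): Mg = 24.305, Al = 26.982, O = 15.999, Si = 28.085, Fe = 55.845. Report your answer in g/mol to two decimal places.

The formula mass is the sum 0.42*24.305 + 2.58*55.845 + 2*26.982 + 3*28.085 + 12*15.999.

484.50 g/mol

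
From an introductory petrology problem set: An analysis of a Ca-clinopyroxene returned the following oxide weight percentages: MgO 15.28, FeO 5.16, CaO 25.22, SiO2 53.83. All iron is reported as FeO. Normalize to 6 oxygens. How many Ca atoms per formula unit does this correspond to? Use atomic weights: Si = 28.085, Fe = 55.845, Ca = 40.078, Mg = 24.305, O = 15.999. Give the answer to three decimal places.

1.002 Ca apfu

MgO: 15.28/40.304 = 0.37912 mol → 0.37912 mol Mg, 0.37912 mol O.
FeO: 5.16/71.844 = 0.07182 mol → 0.07182 mol Fe, 0.07182 mol O.
CaO: 25.22/56.077 = 0.44974 mol → 0.44974 mol Ca, 0.44974 mol O.
SiO2: 53.83/60.083 = 0.89593 mol → 0.89593 mol Si, 1.79186 mol O.
Total oxygen = 2.69254 mol. Normalization factor = 6/2.69254 = 2.22838.
Ca per 6 O = 0.44974 × 2.22838 = 1.002.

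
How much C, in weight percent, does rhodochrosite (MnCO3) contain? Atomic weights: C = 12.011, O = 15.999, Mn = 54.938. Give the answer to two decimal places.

Formula mass = 1*54.938 + 1*12.011 + 3*15.999 = 114.946 g/mol, of which 12.011 g is C.
So C makes up 12.011/114.946 = 0.1045 of the mass, i.e. 10.45%.

10.45 weight percent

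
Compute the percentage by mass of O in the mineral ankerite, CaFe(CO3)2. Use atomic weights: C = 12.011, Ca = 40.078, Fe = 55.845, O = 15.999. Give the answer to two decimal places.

44.45 wt%

M(CaFe(CO3)2) = 215.939 g/mol.
O contributes 6 × 15.999 = 95.994 g per mole.
95.994/215.939 = 0.4445 → 44.45%.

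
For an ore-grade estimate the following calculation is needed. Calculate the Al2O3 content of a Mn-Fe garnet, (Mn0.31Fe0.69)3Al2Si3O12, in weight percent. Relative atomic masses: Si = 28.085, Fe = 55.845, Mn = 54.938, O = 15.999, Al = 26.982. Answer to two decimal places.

Formula mass = 496.898 g/mol.
2 Al → 1.0000 mol Al2O3 per formula unit; M(Al2O3) = 101.961, so Al2O3 mass = 101.961 g.
101.961/496.898 × 100 = 20.52 wt%.

20.52 wt%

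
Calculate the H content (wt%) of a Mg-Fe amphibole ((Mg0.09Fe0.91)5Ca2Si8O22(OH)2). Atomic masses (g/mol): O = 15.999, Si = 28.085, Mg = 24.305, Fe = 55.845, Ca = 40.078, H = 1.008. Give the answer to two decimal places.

0.21 wt%

Formula mass = 0.45·24.305 + 4.55·55.845 + 2·40.078 + 8·28.085 + 24·15.999 + 2·1.008 = 955.860 g/mol, of which 2.016 g is H.
So H makes up 2.016/955.860 = 0.0021 of the mass, i.e. 0.21%.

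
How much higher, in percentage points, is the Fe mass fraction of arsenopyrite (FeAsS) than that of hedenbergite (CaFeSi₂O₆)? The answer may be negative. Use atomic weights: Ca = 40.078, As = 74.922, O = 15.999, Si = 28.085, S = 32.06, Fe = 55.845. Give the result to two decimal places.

Fe in FeAsS: molar mass 162.827 g/mol; 1×55.845 = 55.845 g → 34.30 wt%.
Fe in CaFeSi₂O₆: molar mass 248.087 g/mol; 1×55.845 = 55.845 g → 22.51 wt%.
Difference = 34.30 − 22.51 = 11.79 percentage points.

11.79 percentage points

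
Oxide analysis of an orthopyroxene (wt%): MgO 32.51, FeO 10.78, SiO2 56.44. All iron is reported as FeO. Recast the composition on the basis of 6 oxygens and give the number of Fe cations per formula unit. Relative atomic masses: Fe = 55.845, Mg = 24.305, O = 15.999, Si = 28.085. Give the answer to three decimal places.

0.318 Fe apfu

MgO (M=40.304): mol = 0.80662; Mg = 0.80662, O = 0.80662.
FeO (M=71.844): mol = 0.15005; Fe = 0.15005, O = 0.15005.
SiO2 (M=60.083): mol = 0.93937; Si = 0.93937, O = 1.87874.
ΣO = 2.83541; factor = 6/ΣO = 2.11610.
Fe apfu = 0.15005 × 2.11610 = 0.318.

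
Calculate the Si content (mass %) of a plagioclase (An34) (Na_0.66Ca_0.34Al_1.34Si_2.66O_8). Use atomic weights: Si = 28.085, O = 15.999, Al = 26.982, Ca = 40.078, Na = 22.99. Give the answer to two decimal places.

27.91 mass %

Formula mass = 0.66·22.99 + 0.34·40.078 + 1.34·26.982 + 2.66·28.085 + 8·15.999 = 267.654 g/mol, of which 74.706 g is Si.
So Si makes up 74.706/267.654 = 0.2791 of the mass, i.e. 27.91%.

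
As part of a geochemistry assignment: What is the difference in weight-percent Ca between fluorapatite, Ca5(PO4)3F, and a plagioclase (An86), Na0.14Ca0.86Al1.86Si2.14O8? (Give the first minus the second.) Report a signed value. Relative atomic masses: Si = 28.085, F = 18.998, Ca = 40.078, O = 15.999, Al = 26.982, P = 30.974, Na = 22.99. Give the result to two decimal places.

27.25 percentage points

Ca in Ca5(PO4)3F: molar mass 504.298 g/mol; 5×40.078 = 200.390 g → 39.74 wt%.
Ca in Na0.14Ca0.86Al1.86Si2.14O8: molar mass 275.966 g/mol; 0.86×40.078 = 34.467 g → 12.49 wt%.
Difference = 39.74 − 12.49 = 27.25 percentage points.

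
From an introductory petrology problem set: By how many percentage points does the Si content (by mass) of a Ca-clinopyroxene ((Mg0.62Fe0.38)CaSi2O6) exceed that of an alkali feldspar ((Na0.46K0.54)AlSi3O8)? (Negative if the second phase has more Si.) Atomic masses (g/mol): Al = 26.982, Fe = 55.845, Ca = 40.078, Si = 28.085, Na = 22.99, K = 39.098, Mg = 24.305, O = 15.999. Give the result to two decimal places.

M((Mg0.62Fe0.38)CaSi2O6) = 228.532 g/mol, so wt% Si = 56.170/228.532 × 100 = 24.58%.
M((Na0.46K0.54)AlSi3O8) = 270.917 g/mol, so wt% Si = 84.255/270.917 × 100 = 31.10%.
24.58 − 31.10 = -6.52 pp.

-6.52 percentage points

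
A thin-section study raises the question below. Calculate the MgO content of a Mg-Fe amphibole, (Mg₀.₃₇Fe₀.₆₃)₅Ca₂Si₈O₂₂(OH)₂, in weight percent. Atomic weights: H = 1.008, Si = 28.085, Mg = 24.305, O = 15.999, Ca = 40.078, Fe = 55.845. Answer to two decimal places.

8.18 wt%

M((Mg₀.₃₇Fe₀.₆₃)₅Ca₂Si₈O₂₂(OH)₂) = 911.704 g/mol; M(MgO) = 40.304 g/mol.
Moles MgO per formula unit = 1.85 Mg ÷ 1 = 1.8500.
MgO fraction = (1.8500 × 40.304) / 911.704 = 74.562/911.704 = 0.0818.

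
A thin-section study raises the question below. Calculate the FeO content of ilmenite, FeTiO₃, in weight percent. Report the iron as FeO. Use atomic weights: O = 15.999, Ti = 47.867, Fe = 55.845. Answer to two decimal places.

47.36 wt%

Molar mass of FeTiO₃ = 1·55.845 + 1·47.867 + 3·15.999 = 151.709 g/mol.
Each formula unit contains 1 Fe, equivalent to 1/1 = 1.0000 mol FeO.
M(FeO) = 1×55.845 + 1×15.999 = 71.844 g/mol.
Mass of FeO per formula unit = 1.0000 × 71.844 = 71.844 g.
FeO wt% = 71.844 / 151.709 × 100 = 47.36%.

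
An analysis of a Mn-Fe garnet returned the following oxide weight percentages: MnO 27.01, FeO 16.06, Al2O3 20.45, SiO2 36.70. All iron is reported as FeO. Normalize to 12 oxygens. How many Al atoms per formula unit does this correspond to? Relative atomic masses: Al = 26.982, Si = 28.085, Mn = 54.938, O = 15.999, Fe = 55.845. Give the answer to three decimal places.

27.01 wt% MnO ÷ 70.937 g/mol = 0.38076 mol, giving 0.38076 Mn and 0.38076 O.
16.06 wt% FeO ÷ 71.844 g/mol = 0.22354 mol, giving 0.22354 Fe and 0.22354 O.
20.45 wt% Al2O3 ÷ 101.961 g/mol = 0.20057 mol, giving 0.40114 Al and 0.60171 O.
36.70 wt% SiO2 ÷ 60.083 g/mol = 0.61082 mol, giving 0.61082 Si and 1.22164 O.
Oxygen sums to 2.42765; scaling by 12/2.42765 = 4.94305 puts the formula on 12 O.
Al: 0.40114 × 4.94305 = 1.983 atoms per formula unit.

1.983 Al apfu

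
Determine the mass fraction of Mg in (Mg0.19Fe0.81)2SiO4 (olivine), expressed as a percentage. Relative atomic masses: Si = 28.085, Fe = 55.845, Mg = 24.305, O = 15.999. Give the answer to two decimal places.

Molar mass of (Mg0.19Fe0.81)2SiO4: 0.38×24.305 + 1.62×55.845 + 1×28.085 + 4×15.999 = 191.786 g/mol.
Mass of Mg per formula unit: 0.38 × 24.305 = 9.236 g.
Weight fraction Mg = 9.236 / 191.786 = 0.0482.

4.82 weight percent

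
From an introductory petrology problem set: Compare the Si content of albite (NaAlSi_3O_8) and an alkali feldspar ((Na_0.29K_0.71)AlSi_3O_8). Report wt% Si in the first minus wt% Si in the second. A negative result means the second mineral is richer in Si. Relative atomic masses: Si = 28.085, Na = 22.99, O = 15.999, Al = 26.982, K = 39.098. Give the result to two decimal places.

1.34 percentage points

First mineral: 84.255 g Si in 262.219 g formula = 32.13 wt% Si.
Second mineral: 84.255 g Si in 273.656 g formula = 30.79 wt% Si.
32.13% − 30.79% gives a difference of 1.34 percentage points.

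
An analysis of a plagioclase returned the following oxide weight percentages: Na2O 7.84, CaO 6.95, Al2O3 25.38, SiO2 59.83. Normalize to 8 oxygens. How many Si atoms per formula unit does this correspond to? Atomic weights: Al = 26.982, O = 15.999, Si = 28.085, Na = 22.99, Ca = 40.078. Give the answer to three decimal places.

2.665 Si apfu

7.84 wt% Na2O ÷ 61.979 g/mol = 0.12649 mol, giving 0.25298 Na and 0.12649 O.
6.95 wt% CaO ÷ 56.077 g/mol = 0.12394 mol, giving 0.12394 Ca and 0.12394 O.
25.38 wt% Al2O3 ÷ 101.961 g/mol = 0.24892 mol, giving 0.49784 Al and 0.74676 O.
59.83 wt% SiO2 ÷ 60.083 g/mol = 0.99579 mol, giving 0.99579 Si and 1.99158 O.
Oxygen sums to 2.98877; scaling by 8/2.98877 = 2.67669 puts the formula on 8 O.
Si: 0.99579 × 2.67669 = 2.665 atoms per formula unit.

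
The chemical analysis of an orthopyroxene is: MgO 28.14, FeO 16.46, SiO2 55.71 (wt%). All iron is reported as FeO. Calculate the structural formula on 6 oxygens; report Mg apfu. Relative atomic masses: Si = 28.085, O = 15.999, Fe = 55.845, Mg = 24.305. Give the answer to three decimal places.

MgO (M=40.304): mol = 0.69819; Mg = 0.69819, O = 0.69819.
FeO (M=71.844): mol = 0.22911; Fe = 0.22911, O = 0.22911.
SiO2 (M=60.083): mol = 0.92722; Si = 0.92722, O = 1.85444.
ΣO = 2.78174; factor = 6/ΣO = 2.15692.
Mg apfu = 0.69819 × 2.15692 = 1.506.

1.506 Mg apfu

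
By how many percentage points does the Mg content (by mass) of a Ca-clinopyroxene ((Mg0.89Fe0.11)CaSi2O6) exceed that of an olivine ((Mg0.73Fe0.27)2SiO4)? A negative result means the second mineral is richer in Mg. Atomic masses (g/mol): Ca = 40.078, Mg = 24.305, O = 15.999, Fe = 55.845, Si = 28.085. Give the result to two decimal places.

First mineral: 21.631 g Mg in 220.016 g formula = 9.83 wt% Mg.
Second mineral: 35.485 g Mg in 157.723 g formula = 22.50 wt% Mg.
9.83% − 22.50% gives a difference of -12.67 percentage points.

-12.67 percentage points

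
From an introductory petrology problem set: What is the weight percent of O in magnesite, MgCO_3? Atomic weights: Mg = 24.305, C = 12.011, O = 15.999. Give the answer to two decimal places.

56.93 mass %

Molar mass of MgCO_3: 1·24.305 + 1·12.011 + 3·15.999 = 84.313 g/mol.
Mass of O per formula unit: 3 × 15.999 = 47.997 g.
Weight fraction O = 47.997 / 84.313 = 0.5693.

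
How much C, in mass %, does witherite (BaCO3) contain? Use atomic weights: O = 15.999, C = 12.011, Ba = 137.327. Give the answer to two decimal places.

6.09 mass %

M(BaCO3) = 197.335 g/mol.
C contributes 1 × 12.011 = 12.011 g per mole.
12.011/197.335 = 0.0609 → 6.09%.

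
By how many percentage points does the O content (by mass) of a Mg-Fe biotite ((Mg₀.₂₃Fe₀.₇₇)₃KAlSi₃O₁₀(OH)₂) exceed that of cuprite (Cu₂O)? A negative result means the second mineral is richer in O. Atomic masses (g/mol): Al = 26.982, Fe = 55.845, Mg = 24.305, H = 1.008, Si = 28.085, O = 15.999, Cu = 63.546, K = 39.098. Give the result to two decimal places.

M((Mg₀.₂₃Fe₀.₇₇)₃KAlSi₃O₁₀(OH)₂) = 490.111 g/mol, so wt% O = 191.988/490.111 × 100 = 39.17%.
M(Cu₂O) = 143.091 g/mol, so wt% O = 15.999/143.091 × 100 = 11.18%.
39.17 − 11.18 = 27.99 pp.

27.99 percentage points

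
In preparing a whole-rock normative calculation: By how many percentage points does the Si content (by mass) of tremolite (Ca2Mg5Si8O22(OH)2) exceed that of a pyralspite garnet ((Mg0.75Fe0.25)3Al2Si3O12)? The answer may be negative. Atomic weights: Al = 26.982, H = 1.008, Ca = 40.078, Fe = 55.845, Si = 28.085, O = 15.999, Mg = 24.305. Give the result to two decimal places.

M(Ca2Mg5Si8O22(OH)2) = 812.353 g/mol, so wt% Si = 224.680/812.353 × 100 = 27.66%.
M((Mg0.75Fe0.25)3Al2Si3O12) = 426.777 g/mol, so wt% Si = 84.255/426.777 × 100 = 19.74%.
27.66 − 19.74 = 7.92 pp.

7.92 percentage points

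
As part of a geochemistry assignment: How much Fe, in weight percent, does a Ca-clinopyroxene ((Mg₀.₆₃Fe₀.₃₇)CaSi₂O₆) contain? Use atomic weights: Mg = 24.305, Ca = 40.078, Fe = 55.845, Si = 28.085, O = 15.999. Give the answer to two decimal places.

M((Mg₀.₆₃Fe₀.₃₇)CaSi₂O₆) = 228.217 g/mol.
Fe contributes 0.37 × 55.845 = 20.663 g per mole.
20.663/228.217 = 0.0905 → 9.05%.

9.05 weight percent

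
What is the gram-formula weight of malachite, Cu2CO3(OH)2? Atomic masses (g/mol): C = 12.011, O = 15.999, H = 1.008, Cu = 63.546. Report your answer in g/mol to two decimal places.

Cu: 2 × 63.546 = 127.0920
C: 1 × 12.011 = 12.0110
O: 5 × 15.999 = 79.9950
H: 2 × 1.008 = 2.0160
Summing the contributions gives the formula mass.

221.11 g/mol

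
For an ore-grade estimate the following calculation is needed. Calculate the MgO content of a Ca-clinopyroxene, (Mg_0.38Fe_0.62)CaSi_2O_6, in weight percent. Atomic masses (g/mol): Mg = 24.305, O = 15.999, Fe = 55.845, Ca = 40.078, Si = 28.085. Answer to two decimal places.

6.49 wt%

Formula mass = 236.102 g/mol.
0.38 Mg → 0.3800 mol MgO per formula unit; M(MgO) = 40.304, so MgO mass = 15.316 g.
15.316/236.102 × 100 = 6.49 wt%.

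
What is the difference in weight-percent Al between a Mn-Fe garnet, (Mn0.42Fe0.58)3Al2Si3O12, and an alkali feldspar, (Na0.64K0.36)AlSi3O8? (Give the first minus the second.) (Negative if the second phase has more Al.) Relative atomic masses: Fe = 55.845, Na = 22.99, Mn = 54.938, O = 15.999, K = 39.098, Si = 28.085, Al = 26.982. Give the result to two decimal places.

First mineral: 53.964 g Al in 496.599 g formula = 10.87 wt% Al.
Second mineral: 26.982 g Al in 268.018 g formula = 10.07 wt% Al.
10.87% − 10.07% gives a difference of 0.80 percentage points.

0.80 percentage points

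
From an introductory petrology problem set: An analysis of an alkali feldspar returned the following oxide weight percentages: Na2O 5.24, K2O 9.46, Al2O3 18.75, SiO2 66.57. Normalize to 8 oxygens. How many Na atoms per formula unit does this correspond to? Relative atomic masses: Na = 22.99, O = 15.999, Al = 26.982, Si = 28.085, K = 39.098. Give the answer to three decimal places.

5.24 wt% Na2O ÷ 61.979 g/mol = 0.08454 mol, giving 0.16908 Na and 0.08454 O.
9.46 wt% K2O ÷ 94.195 g/mol = 0.10043 mol, giving 0.20086 K and 0.10043 O.
18.75 wt% Al2O3 ÷ 101.961 g/mol = 0.18389 mol, giving 0.36778 Al and 0.55167 O.
66.57 wt% SiO2 ÷ 60.083 g/mol = 1.10797 mol, giving 1.10797 Si and 2.21594 O.
Oxygen sums to 2.95258; scaling by 8/2.95258 = 2.70949 puts the formula on 8 O.
Na: 0.16908 × 2.70949 = 0.458 atoms per formula unit.

0.458 Na apfu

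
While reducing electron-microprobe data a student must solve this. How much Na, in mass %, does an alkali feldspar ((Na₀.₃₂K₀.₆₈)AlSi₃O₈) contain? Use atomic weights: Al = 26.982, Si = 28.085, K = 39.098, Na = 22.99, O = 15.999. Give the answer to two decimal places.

2.69 mass %

Molar mass of (Na₀.₃₂K₀.₆₈)AlSi₃O₈: 0.32*22.99 + 0.68*39.098 + 1*26.982 + 3*28.085 + 8*15.999 = 273.172 g/mol.
Mass of Na per formula unit: 0.32 × 22.99 = 7.357 g.
Weight fraction Na = 7.357 / 273.172 = 0.0269.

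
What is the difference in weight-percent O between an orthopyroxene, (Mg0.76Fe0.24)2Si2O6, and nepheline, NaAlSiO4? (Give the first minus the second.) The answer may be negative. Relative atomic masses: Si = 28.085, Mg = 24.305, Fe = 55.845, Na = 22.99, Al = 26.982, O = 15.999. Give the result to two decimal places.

M((Mg0.76Fe0.24)2Si2O6) = 215.913 g/mol, so wt% O = 95.994/215.913 × 100 = 44.46%.
M(NaAlSiO4) = 142.053 g/mol, so wt% O = 63.996/142.053 × 100 = 45.05%.
44.46 − 45.05 = -0.59 pp.

-0.59 percentage points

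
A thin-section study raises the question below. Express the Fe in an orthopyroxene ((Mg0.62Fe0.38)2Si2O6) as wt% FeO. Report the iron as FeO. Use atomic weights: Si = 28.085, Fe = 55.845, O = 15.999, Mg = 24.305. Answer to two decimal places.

24.29 wt%

M((Mg0.62Fe0.38)2Si2O6) = 224.744 g/mol; M(FeO) = 71.844 g/mol.
Moles FeO per formula unit = 0.76 Fe ÷ 1 = 0.7600.
FeO fraction = (0.7600 × 71.844) / 224.744 = 54.601/224.744 = 0.2429.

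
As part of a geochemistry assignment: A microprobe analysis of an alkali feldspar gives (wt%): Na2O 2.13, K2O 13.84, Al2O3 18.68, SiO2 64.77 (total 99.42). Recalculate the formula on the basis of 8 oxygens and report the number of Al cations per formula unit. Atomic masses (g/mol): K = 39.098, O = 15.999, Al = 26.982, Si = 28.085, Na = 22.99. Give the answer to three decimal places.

1.015 Al apfu

Na2O: 2.13/61.979 = 0.03437 mol → 0.06874 mol Na, 0.03437 mol O.
K2O: 13.84/94.195 = 0.14693 mol → 0.29386 mol K, 0.14693 mol O.
Al2O3: 18.68/101.961 = 0.18321 mol → 0.36642 mol Al, 0.54963 mol O.
SiO2: 64.77/60.083 = 1.07801 mol → 1.07801 mol Si, 2.15602 mol O.
Total oxygen = 2.88695 mol. Normalization factor = 8/2.88695 = 2.77109.
Al per 8 O = 0.36642 × 2.77109 = 1.015.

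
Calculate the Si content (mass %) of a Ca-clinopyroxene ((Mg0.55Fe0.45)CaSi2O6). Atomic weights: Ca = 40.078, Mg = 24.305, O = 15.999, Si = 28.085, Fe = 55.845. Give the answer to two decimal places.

24.34 mass %

Molar mass of (Mg0.55Fe0.45)CaSi2O6: 0.55*24.305 + 0.45*55.845 + 1*40.078 + 2*28.085 + 6*15.999 = 230.740 g/mol.
Mass of Si per formula unit: 2 × 28.085 = 56.170 g.
Weight fraction Si = 56.170 / 230.740 = 0.2434.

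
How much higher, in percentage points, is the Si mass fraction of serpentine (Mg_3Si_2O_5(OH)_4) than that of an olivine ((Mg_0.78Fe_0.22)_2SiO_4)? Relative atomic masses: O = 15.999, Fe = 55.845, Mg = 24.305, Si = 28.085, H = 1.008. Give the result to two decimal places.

2.10 percentage points

First mineral: 56.170 g Si in 277.108 g formula = 20.27 wt% Si.
Second mineral: 28.085 g Si in 154.569 g formula = 18.17 wt% Si.
20.27% − 18.17% gives a difference of 2.10 percentage points.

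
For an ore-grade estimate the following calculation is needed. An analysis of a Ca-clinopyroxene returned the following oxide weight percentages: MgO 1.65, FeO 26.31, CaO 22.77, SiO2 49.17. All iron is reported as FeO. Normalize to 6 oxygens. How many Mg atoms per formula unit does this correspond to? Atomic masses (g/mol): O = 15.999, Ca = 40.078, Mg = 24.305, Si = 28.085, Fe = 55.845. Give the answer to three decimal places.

0.100 Mg apfu

MgO: 1.65/40.304 = 0.04094 mol → 0.04094 mol Mg, 0.04094 mol O.
FeO: 26.31/71.844 = 0.36621 mol → 0.36621 mol Fe, 0.36621 mol O.
CaO: 22.77/56.077 = 0.40605 mol → 0.40605 mol Ca, 0.40605 mol O.
SiO2: 49.17/60.083 = 0.81837 mol → 0.81837 mol Si, 1.63674 mol O.
Total oxygen = 2.44994 mol. Normalization factor = 6/2.44994 = 2.44904.
Mg per 6 O = 0.04094 × 2.44904 = 0.100.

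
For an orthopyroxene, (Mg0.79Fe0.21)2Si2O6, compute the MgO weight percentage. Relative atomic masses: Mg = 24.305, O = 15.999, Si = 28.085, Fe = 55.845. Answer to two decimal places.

29.75 wt%

Formula mass = 214.021 g/mol.
1.58 Mg → 1.5800 mol MgO per formula unit; M(MgO) = 40.304, so MgO mass = 63.680 g.
63.680/214.021 × 100 = 29.75 wt%.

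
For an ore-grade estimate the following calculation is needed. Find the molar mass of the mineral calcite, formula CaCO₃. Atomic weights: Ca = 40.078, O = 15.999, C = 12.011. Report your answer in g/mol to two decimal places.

100.09 g/mol

The formula mass is the sum 1·40.078 + 1·12.011 + 3·15.999.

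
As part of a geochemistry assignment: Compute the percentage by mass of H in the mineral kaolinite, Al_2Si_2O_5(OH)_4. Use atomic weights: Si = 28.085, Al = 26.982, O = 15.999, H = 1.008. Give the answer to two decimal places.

1.56 wt%

Molar mass of Al_2Si_2O_5(OH)_4: 2×26.982 + 2×28.085 + 9×15.999 + 4×1.008 = 258.157 g/mol.
Mass of H per formula unit: 4 × 1.008 = 4.032 g.
Weight fraction H = 4.032 / 258.157 = 0.0156.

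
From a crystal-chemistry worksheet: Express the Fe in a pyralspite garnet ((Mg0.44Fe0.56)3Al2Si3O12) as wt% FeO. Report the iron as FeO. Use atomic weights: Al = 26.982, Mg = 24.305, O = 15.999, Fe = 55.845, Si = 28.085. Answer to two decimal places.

26.46 wt%

Formula mass = 456.109 g/mol.
1.68 Fe → 1.6800 mol FeO per formula unit; M(FeO) = 71.844, so FeO mass = 120.698 g.
120.698/456.109 × 100 = 26.46 wt%.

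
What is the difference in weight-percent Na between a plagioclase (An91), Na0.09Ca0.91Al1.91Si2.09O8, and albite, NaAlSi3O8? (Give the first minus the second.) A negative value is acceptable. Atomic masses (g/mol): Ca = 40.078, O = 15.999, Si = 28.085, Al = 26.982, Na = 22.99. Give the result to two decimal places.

First mineral: 2.069 g Na in 276.765 g formula = 0.75 wt% Na.
Second mineral: 22.990 g Na in 262.219 g formula = 8.77 wt% Na.
0.75% − 8.77% gives a difference of -8.02 percentage points.

-8.02 percentage points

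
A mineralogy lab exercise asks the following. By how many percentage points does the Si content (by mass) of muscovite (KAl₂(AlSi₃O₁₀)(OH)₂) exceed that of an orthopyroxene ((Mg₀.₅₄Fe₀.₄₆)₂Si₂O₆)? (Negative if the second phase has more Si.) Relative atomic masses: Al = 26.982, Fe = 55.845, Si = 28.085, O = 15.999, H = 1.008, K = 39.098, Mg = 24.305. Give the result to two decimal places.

-3.29 percentage points

M(KAl₂(AlSi₃O₁₀)(OH)₂) = 398.303 g/mol, so wt% Si = 84.255/398.303 × 100 = 21.15%.
M((Mg₀.₅₄Fe₀.₄₆)₂Si₂O₆) = 229.791 g/mol, so wt% Si = 56.170/229.791 × 100 = 24.44%.
21.15 − 24.44 = -3.29 pp.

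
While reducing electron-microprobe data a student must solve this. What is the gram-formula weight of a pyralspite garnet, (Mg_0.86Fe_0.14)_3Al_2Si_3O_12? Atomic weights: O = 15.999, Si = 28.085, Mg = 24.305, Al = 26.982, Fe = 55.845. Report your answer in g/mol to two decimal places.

The formula mass is the sum 2.58*24.305 + 0.42*55.845 + 2*26.982 + 3*28.085 + 12*15.999.

416.37 g/mol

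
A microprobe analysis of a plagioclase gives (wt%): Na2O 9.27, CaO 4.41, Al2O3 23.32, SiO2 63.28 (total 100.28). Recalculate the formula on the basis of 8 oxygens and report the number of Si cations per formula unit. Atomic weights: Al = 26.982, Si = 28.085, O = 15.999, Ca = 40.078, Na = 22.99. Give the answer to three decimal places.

Na2O: 9.27/61.979 = 0.14957 mol → 0.29914 mol Na, 0.14957 mol O.
CaO: 4.41/56.077 = 0.07864 mol → 0.07864 mol Ca, 0.07864 mol O.
Al2O3: 23.32/101.961 = 0.22871 mol → 0.45742 mol Al, 0.68613 mol O.
SiO2: 63.28/60.083 = 1.05321 mol → 1.05321 mol Si, 2.10642 mol O.
Total oxygen = 3.02076 mol. Normalization factor = 8/3.02076 = 2.64834.
Si per 8 O = 1.05321 × 2.64834 = 2.789.

2.789 Si apfu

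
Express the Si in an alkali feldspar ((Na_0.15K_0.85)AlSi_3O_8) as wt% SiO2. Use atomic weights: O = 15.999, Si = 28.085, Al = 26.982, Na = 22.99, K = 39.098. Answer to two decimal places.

65.33 wt%

Molar mass of (Na_0.15K_0.85)AlSi_3O_8 = 0.15×22.99 + 0.85×39.098 + 1×26.982 + 3×28.085 + 8×15.999 = 275.911 g/mol.
Each formula unit contains 3 Si, equivalent to 3/1 = 3.0000 mol SiO2.
M(SiO2) = 1×28.085 + 2×15.999 = 60.083 g/mol.
Mass of SiO2 per formula unit = 3.0000 × 60.083 = 180.249 g.
SiO2 wt% = 180.249 / 275.911 × 100 = 65.33%.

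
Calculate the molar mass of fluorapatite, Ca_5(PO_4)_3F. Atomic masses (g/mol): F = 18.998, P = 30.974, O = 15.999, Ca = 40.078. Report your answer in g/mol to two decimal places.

504.30 g/mol

M = 5(40.078) + 3(30.974) + 12(15.999) + 1(18.998)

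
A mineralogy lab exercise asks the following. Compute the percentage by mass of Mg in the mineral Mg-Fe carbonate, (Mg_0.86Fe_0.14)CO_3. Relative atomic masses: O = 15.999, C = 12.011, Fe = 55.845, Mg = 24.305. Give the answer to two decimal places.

Formula mass = 0.86×24.305 + 0.14×55.845 + 1×12.011 + 3×15.999 = 88.729 g/mol, of which 20.902 g is Mg.
So Mg makes up 20.902/88.729 = 0.2356 of the mass, i.e. 23.56%.

23.56 weight percent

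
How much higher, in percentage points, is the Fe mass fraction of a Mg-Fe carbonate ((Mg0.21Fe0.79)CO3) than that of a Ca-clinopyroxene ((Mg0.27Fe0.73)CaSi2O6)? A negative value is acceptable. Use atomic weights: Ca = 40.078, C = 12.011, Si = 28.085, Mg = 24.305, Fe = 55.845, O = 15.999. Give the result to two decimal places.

Fe in (Mg0.21Fe0.79)CO3: molar mass 109.230 g/mol; 0.79×55.845 = 44.118 g → 40.39 wt%.
Fe in (Mg0.27Fe0.73)CaSi2O6: molar mass 239.571 g/mol; 0.73×55.845 = 40.767 g → 17.02 wt%.
Difference = 40.39 − 17.02 = 23.37 percentage points.

23.37 percentage points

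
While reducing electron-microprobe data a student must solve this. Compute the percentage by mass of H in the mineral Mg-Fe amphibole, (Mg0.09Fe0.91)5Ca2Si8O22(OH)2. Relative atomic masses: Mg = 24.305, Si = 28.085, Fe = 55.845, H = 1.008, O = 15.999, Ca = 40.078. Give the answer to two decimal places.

Formula mass = 0.45×24.305 + 4.55×55.845 + 2×40.078 + 8×28.085 + 24×15.999 + 2×1.008 = 955.860 g/mol, of which 2.016 g is H.
So H makes up 2.016/955.860 = 0.0021 of the mass, i.e. 0.21%.

0.21 mass %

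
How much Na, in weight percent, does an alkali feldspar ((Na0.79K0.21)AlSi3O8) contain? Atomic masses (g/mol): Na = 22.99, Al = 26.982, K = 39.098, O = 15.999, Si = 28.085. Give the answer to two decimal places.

Molar mass of (Na0.79K0.21)AlSi3O8: 0.79×22.99 + 0.21×39.098 + 1×26.982 + 3×28.085 + 8×15.999 = 265.602 g/mol.
Mass of Na per formula unit: 0.79 × 22.99 = 18.162 g.
Weight fraction Na = 18.162 / 265.602 = 0.0684.

6.84 weight percent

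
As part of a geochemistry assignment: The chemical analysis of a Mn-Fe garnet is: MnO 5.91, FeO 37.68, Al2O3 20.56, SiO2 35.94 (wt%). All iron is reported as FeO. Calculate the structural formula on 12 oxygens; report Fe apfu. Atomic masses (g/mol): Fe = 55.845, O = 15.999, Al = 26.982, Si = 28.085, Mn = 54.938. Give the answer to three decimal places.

2.612 Fe apfu

MnO: 5.91/70.937 = 0.08331 mol → 0.08331 mol Mn, 0.08331 mol O.
FeO: 37.68/71.844 = 0.52447 mol → 0.52447 mol Fe, 0.52447 mol O.
Al2O3: 20.56/101.961 = 0.20165 mol → 0.40330 mol Al, 0.60495 mol O.
SiO2: 35.94/60.083 = 0.59817 mol → 0.59817 mol Si, 1.19634 mol O.
Total oxygen = 2.40907 mol. Normalization factor = 12/2.40907 = 4.98118.
Fe per 12 O = 0.52447 × 4.98118 = 2.612.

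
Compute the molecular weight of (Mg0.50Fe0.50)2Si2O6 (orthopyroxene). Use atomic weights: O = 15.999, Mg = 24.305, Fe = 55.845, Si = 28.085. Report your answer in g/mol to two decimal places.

232.31 g/mol

Mg: 1 × 24.305 = 24.3050
Fe: 1 × 55.845 = 55.8450
Si: 2 × 28.085 = 56.1700
O: 6 × 15.999 = 95.9940
Summing the contributions gives the formula mass.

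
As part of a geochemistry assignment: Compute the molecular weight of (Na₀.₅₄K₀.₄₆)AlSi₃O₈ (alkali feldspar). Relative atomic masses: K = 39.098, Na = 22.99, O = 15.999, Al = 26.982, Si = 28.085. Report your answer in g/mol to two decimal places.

269.63 g/mol

M = 0.54·22.99 + 0.46·39.098 + 1·26.982 + 3·28.085 + 8·15.999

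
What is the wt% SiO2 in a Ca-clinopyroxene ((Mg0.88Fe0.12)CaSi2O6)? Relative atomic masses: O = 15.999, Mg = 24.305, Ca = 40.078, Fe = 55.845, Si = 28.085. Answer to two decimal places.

54.54 wt%

Formula mass = 220.332 g/mol.
2 Si → 2.0000 mol SiO2 per formula unit; M(SiO2) = 60.083, so SiO2 mass = 120.166 g.
120.166/220.332 × 100 = 54.54 wt%.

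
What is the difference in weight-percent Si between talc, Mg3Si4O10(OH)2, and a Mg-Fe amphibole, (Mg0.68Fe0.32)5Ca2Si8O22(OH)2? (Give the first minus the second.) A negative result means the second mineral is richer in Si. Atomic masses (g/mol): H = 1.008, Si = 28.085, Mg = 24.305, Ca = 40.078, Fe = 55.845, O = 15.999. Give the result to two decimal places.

First mineral: 112.340 g Si in 379.259 g formula = 29.62 wt% Si.
Second mineral: 224.680 g Si in 862.817 g formula = 26.04 wt% Si.
29.62% − 26.04% gives a difference of 3.58 percentage points.

3.58 percentage points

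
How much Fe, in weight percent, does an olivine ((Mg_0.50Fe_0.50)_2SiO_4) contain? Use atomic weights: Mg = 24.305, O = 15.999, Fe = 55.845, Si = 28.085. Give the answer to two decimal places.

Molar mass of (Mg_0.50Fe_0.50)_2SiO_4: 1*24.305 + 1*55.845 + 1*28.085 + 4*15.999 = 172.231 g/mol.
Mass of Fe per formula unit: 1 × 55.845 = 55.845 g.
Weight fraction Fe = 55.845 / 172.231 = 0.3242.

32.42 weight percent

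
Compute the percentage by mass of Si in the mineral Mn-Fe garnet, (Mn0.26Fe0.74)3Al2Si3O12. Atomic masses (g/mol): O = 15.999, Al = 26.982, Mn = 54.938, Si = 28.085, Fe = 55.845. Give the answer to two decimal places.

16.95 mass %

M((Mn0.26Fe0.74)3Al2Si3O12) = 497.035 g/mol.
Si contributes 3 × 28.085 = 84.255 g per mole.
84.255/497.035 = 0.1695 → 16.95%.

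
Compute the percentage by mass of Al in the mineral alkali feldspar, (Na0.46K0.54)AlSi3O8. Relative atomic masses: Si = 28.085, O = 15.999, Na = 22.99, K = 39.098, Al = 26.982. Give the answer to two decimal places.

Molar mass of (Na0.46K0.54)AlSi3O8: 0.46×22.99 + 0.54×39.098 + 1×26.982 + 3×28.085 + 8×15.999 = 270.917 g/mol.
Mass of Al per formula unit: 1 × 26.982 = 26.982 g.
Weight fraction Al = 26.982 / 270.917 = 0.0996.

9.96 weight percent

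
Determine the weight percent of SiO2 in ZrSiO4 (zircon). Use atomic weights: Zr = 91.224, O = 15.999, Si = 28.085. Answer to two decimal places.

32.78 wt%

Molar mass of ZrSiO4 = 1×91.224 + 1×28.085 + 4×15.999 = 183.305 g/mol.
Each formula unit contains 1 Si, equivalent to 1/1 = 1.0000 mol SiO2.
M(SiO2) = 1×28.085 + 2×15.999 = 60.083 g/mol.
Mass of SiO2 per formula unit = 1.0000 × 60.083 = 60.083 g.
SiO2 wt% = 60.083 / 183.305 × 100 = 32.78%.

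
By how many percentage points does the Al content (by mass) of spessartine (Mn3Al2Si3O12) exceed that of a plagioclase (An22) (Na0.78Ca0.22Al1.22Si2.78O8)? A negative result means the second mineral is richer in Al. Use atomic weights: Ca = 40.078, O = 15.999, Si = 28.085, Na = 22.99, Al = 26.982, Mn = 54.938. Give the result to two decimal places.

First mineral: 53.964 g Al in 495.021 g formula = 10.90 wt% Al.
Second mineral: 32.918 g Al in 265.736 g formula = 12.39 wt% Al.
10.90% − 12.39% gives a difference of -1.49 percentage points.

-1.49 percentage points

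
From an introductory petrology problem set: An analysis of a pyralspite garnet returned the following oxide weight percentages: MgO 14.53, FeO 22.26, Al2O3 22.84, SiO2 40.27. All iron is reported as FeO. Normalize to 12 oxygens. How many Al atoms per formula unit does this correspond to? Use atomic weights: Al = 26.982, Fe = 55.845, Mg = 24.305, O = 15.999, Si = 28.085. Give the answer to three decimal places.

14.53 wt% MgO ÷ 40.304 g/mol = 0.36051 mol, giving 0.36051 Mg and 0.36051 O.
22.26 wt% FeO ÷ 71.844 g/mol = 0.30984 mol, giving 0.30984 Fe and 0.30984 O.
22.84 wt% Al2O3 ÷ 101.961 g/mol = 0.22401 mol, giving 0.44802 Al and 0.67203 O.
40.27 wt% SiO2 ÷ 60.083 g/mol = 0.67024 mol, giving 0.67024 Si and 1.34048 O.
Oxygen sums to 2.68286; scaling by 12/2.68286 = 4.47284 puts the formula on 12 O.
Al: 0.44802 × 4.47284 = 2.004 atoms per formula unit.

2.004 Al apfu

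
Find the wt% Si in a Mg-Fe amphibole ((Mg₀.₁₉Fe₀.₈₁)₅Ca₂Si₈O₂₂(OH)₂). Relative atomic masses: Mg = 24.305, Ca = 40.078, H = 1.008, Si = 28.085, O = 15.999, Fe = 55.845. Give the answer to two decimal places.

Formula mass = 0.95×24.305 + 4.05×55.845 + 2×40.078 + 8×28.085 + 24×15.999 + 2×1.008 = 940.090 g/mol, of which 224.680 g is Si.
So Si makes up 224.680/940.090 = 0.2390 of the mass, i.e. 23.90%.

23.90 mass %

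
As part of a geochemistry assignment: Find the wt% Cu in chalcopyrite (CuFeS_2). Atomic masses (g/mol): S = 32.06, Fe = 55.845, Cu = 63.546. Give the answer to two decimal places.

34.63 mass %

Formula mass = 1·63.546 + 1·55.845 + 2·32.06 = 183.511 g/mol, of which 63.546 g is Cu.
So Cu makes up 63.546/183.511 = 0.3463 of the mass, i.e. 34.63%.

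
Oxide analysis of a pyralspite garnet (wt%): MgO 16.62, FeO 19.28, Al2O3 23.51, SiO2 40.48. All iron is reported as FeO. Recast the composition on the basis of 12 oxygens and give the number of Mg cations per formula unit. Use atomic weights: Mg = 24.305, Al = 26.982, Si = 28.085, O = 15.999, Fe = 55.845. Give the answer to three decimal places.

MgO: 16.62/40.304 = 0.41237 mol → 0.41237 mol Mg, 0.41237 mol O.
FeO: 19.28/71.844 = 0.26836 mol → 0.26836 mol Fe, 0.26836 mol O.
Al2O3: 23.51/101.961 = 0.23058 mol → 0.46116 mol Al, 0.69174 mol O.
SiO2: 40.48/60.083 = 0.67373 mol → 0.67373 mol Si, 1.34746 mol O.
Total oxygen = 2.71993 mol. Normalization factor = 12/2.71993 = 4.41188.
Mg per 12 O = 0.41237 × 4.41188 = 1.819.

1.819 Mg apfu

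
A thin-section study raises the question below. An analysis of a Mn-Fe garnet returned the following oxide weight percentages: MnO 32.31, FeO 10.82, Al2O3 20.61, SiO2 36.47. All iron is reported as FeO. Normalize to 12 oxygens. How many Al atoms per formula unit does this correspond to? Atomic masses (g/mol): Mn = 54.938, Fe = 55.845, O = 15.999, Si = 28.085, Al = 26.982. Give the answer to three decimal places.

32.31 wt% MnO ÷ 70.937 g/mol = 0.45547 mol, giving 0.45547 Mn and 0.45547 O.
10.82 wt% FeO ÷ 71.844 g/mol = 0.15060 mol, giving 0.15060 Fe and 0.15060 O.
20.61 wt% Al2O3 ÷ 101.961 g/mol = 0.20214 mol, giving 0.40428 Al and 0.60642 O.
36.47 wt% SiO2 ÷ 60.083 g/mol = 0.60699 mol, giving 0.60699 Si and 1.21398 O.
Oxygen sums to 2.42647; scaling by 12/2.42647 = 4.94546 puts the formula on 12 O.
Al: 0.40428 × 4.94546 = 1.999 atoms per formula unit.

1.999 Al apfu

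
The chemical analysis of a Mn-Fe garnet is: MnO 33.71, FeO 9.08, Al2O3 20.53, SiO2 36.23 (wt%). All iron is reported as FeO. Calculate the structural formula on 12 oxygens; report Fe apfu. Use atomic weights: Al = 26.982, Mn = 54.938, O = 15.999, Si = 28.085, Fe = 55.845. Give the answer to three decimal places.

0.629 Fe apfu

MnO (M=70.937): mol = 0.47521; Mn = 0.47521, O = 0.47521.
FeO (M=71.844): mol = 0.12638; Fe = 0.12638, O = 0.12638.
Al2O3 (M=101.961): mol = 0.20135; Al = 0.40270, O = 0.60405.
SiO2 (M=60.083): mol = 0.60300; Si = 0.60300, O = 1.20600.
ΣO = 2.41164; factor = 12/ΣO = 4.97587.
Fe apfu = 0.12638 × 4.97587 = 0.629.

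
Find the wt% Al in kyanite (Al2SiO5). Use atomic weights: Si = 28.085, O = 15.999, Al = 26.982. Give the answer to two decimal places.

33.30 wt%

M(Al2SiO5) = 162.044 g/mol.
Al contributes 2 × 26.982 = 53.964 g per mole.
53.964/162.044 = 0.3330 → 33.30%.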